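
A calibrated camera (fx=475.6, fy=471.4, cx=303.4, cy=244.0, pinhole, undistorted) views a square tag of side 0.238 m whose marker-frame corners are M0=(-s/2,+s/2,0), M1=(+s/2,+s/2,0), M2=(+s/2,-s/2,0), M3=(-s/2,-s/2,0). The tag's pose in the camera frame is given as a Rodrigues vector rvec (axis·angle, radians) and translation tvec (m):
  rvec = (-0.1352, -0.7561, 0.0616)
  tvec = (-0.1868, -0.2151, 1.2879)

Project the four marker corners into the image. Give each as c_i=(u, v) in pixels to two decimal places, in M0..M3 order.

Intrinsics K: fx=475.6, fy=471.4, cx=303.4, cy=244.0
Marker side s = 0.238 m; corners in marker frame (Z=0):
  M0 = (-0.1190, +0.1190, 0)
  M1 = (+0.1190, +0.1190, 0)
  M2 = (+0.1190, -0.1190, 0)
  M3 = (-0.1190, -0.1190, 0)
rvec = (-0.1352, -0.7561, 0.0616), |rvec| = θ = 0.77056 rad = 44.150°
Rodrigues: sinθ=0.69654, 1−cosθ=0.28248; R = I + sinθ·[k]× + (1−cosθ)·[k]×²:
    [+0.72622 -0.00705 -0.68743]
    [+0.10432 +0.98950 +0.10005]
    [+0.67950 -0.14437 +0.71933]
t = (-0.1868, -0.2151, 1.2879) m
M0: Pc = R·M0+t = (-0.27406, -0.10976, +1.18986); u = 475.6·(-0.27406)/1.18986 + 303.4 = 193.8556, v = 471.4·(-0.10976)/1.18986 + 244.0 = 200.5139
M1: Pc = R·M1+t = (-0.10122, -0.08494, +1.35158); u = 475.6·(-0.10122)/1.35158 + 303.4 = 267.7826, v = 471.4·(-0.08494)/1.35158 + 244.0 = 214.3762
M2: Pc = R·M2+t = (-0.09954, -0.32044, +1.38594); u = 475.6·(-0.09954)/1.38594 + 303.4 = 269.2414, v = 471.4·(-0.32044)/1.38594 + 244.0 = 135.0099
M3: Pc = R·M3+t = (-0.27238, -0.34526, +1.22422); u = 475.6·(-0.27238)/1.22422 + 303.4 = 197.5820, v = 471.4·(-0.34526)/1.22422 + 244.0 = 111.0521

c0=(193.86, 200.51) c1=(267.78, 214.38) c2=(269.24, 135.01) c3=(197.58, 111.05)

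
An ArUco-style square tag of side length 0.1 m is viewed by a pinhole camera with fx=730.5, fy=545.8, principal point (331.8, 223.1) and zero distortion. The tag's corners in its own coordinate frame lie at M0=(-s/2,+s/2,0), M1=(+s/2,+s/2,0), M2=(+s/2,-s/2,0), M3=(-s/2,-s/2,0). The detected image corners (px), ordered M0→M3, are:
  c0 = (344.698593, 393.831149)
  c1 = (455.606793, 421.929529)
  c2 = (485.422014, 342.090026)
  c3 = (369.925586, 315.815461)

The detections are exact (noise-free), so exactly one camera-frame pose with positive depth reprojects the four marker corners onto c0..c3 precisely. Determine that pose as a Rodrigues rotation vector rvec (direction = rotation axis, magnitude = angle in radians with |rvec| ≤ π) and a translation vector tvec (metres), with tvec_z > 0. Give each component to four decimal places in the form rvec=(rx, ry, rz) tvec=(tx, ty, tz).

rvec=(0.1771, 0.2403, 0.2391) tvec=(0.0692, 0.1667, 0.6244)

Intrinsics K: fx=730.5, fy=545.8, cx=331.8, cy=223.1
Marker side s = 0.1 m; corners in marker frame (Z=0):
  M0 = (-0.0500, +0.0500, 0)
  M1 = (+0.0500, +0.0500, 0)
  M2 = (+0.0500, -0.0500, 0)
  M3 = (-0.0500, -0.0500, 0)
Detected image corners:
  c0 = (344.698593, 393.831149) px
  c1 = (455.606793, 421.929529) px
  c2 = (485.422014, 342.090026) px
  c3 = (369.925586, 315.815461) px
Planar DLT: solve 8×8 A·h = b for H (H[2,2]=1):
  H  [+990.07834 -141.47362 +412.72360]
  H  [+145.99808 +907.80803 +368.81975]
  H  [-0.34204 +0.32216 +1.00000]
B = K⁻¹H; ‖b₁‖=1.601596, ‖b₂‖=1.601596; λ = 2/(‖b₁‖+‖b₂‖) = 0.624377, sign → tz>0 ⇒ λ=+0.624377
r₁ = λ·B[:,0] = (+0.94325,+0.25431,-0.21356); r₂ = λ·B[:,1] = (-0.21228,+0.95628,+0.20115)
r₃ = r₁×r₂ = (+0.25538,-0.14440,+0.95600); SVD([r₁ r₂ r₃]) → R = UVᵀ:
  R  [+0.94325 -0.21228 +0.25538]
  R  [+0.25431 +0.95628 -0.14440]
  R  [-0.21356 +0.20115 +0.95600]
t = (+0.06917, +0.16670, +0.62438) m
tr R = 2.855527; θ = arccos((tr R − 1)/2) = 0.382422 rad = 21.911°
axis k = ((R−Rᵀ)₃₂, (R−Rᵀ)₁₃, (R−Rᵀ)₂₁) / (2 sinθ) = (+0.462985, +0.628325, +0.625182)
rvec = θ·k = (+0.177056, +0.240286, +0.239083)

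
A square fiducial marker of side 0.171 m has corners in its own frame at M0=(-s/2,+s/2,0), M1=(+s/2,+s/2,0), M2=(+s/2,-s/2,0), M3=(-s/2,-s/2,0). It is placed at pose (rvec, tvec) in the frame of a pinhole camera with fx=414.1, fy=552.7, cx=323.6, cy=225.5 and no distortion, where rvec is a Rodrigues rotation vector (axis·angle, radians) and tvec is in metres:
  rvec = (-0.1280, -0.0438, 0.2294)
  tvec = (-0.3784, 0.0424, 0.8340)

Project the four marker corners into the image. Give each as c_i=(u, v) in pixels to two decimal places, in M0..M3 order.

c0=(80.92, 296.48) c1=(165.85, 322.34) c2=(188.74, 212.10) c3=(106.21, 186.29)

Intrinsics K: fx=414.1, fy=552.7, cx=323.6, cy=225.5
Marker side s = 0.171 m; corners in marker frame (Z=0):
  M0 = (-0.0855, +0.0855, 0)
  M1 = (+0.0855, +0.0855, 0)
  M2 = (+0.0855, -0.0855, 0)
  M3 = (-0.0855, -0.0855, 0)
rvec = (-0.1280, -0.0438, 0.2294), |rvec| = θ = 0.26632 rad = 15.259°
Rodrigues: sinθ=0.26318, 1−cosθ=0.03525; R = I + sinθ·[k]× + (1−cosθ)·[k]×²:
    [+0.97289 -0.22391 -0.05788]
    [+0.22948 +0.96570 +0.12150]
    [+0.02869 -0.13149 +0.99090]
t = (-0.3784, 0.0424, 0.8340) m
M0: Pc = R·M0+t = (-0.48073, +0.10535, +0.82030); u = 414.1·(-0.48073)/0.82030 + 323.6 = 80.9234, v = 552.7·(+0.10535)/0.82030 + 225.5 = 296.4796
M1: Pc = R·M1+t = (-0.31436, +0.14459, +0.82521); u = 414.1·(-0.31436)/0.82521 + 323.6 = 165.8495, v = 552.7·(+0.14459)/0.82521 + 225.5 = 322.3406
M2: Pc = R·M2+t = (-0.27607, -0.02055, +0.84770); u = 414.1·(-0.27607)/0.84770 + 323.6 = 188.7377, v = 552.7·(-0.02055)/0.84770 + 225.5 = 212.1037
M3: Pc = R·M3+t = (-0.44244, -0.05979, +0.84279); u = 414.1·(-0.44244)/0.84279 + 323.6 = 106.2106, v = 552.7·(-0.05979)/0.84279 + 225.5 = 186.2910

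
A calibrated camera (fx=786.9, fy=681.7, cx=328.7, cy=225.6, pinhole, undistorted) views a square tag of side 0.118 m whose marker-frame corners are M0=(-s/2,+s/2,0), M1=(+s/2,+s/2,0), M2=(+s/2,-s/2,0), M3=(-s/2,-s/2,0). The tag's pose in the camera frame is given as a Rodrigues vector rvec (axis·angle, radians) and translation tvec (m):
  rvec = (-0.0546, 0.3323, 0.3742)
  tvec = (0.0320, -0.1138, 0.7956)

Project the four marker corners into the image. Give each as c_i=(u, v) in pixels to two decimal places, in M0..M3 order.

c0=(288.71, 159.09) c1=(391.60, 191.99) c2=(435.67, 95.51) c3=(330.55, 67.16)

Intrinsics K: fx=786.9, fy=681.7, cx=328.7, cy=225.6
Marker side s = 0.118 m; corners in marker frame (Z=0):
  M0 = (-0.0590, +0.0590, 0)
  M1 = (+0.0590, +0.0590, 0)
  M2 = (+0.0590, -0.0590, 0)
  M3 = (-0.0590, -0.0590, 0)
rvec = (-0.0546, 0.3323, 0.3742), |rvec| = θ = 0.50342 rad = 28.844°
Rodrigues: sinθ=0.48242, 1−cosθ=0.12406; R = I + sinθ·[k]× + (1−cosθ)·[k]×²:
    [+0.87740 -0.36748 +0.30844]
    [+0.34971 +0.92999 +0.11319]
    [-0.32844 +0.00855 +0.94449]
t = (0.0320, -0.1138, 0.7956) m
M0: Pc = R·M0+t = (-0.04145, -0.07956, +0.81548); u = 786.9·(-0.04145)/0.81548 + 328.7 = 288.7052, v = 681.7·(-0.07956)/0.81548 + 225.6 = 159.0893
M1: Pc = R·M1+t = (+0.06209, -0.03830, +0.77673); u = 786.9·(+0.06209)/0.77673 + 328.7 = 391.5986, v = 681.7·(-0.03830)/0.77673 + 225.6 = 191.9880
M2: Pc = R·M2+t = (+0.10545, -0.14804, +0.77572); u = 786.9·(+0.10545)/0.77572 + 328.7 = 435.6676, v = 681.7·(-0.14804)/0.77572 + 225.6 = 95.5055
M3: Pc = R·M3+t = (+0.00191, -0.18930, +0.81447); u = 786.9·(+0.00191)/0.81447 + 328.7 = 330.5497, v = 681.7·(-0.18930)/0.81447 + 225.6 = 67.1571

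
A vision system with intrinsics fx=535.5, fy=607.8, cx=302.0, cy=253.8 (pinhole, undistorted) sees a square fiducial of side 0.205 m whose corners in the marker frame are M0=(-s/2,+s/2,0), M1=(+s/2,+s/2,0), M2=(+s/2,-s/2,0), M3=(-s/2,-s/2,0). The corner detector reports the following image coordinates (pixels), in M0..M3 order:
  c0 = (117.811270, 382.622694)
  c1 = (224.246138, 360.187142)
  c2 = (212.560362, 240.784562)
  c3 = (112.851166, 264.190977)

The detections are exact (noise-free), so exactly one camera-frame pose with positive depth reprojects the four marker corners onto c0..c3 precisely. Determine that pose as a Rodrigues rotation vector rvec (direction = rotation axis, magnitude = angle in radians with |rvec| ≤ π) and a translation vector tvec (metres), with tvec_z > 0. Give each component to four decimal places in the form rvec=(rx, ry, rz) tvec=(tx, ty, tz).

Intrinsics K: fx=535.5, fy=607.8, cx=302.0, cy=253.8
Marker side s = 0.205 m; corners in marker frame (Z=0):
  M0 = (-0.1025, +0.1025, 0)
  M1 = (+0.1025, +0.1025, 0)
  M2 = (+0.1025, -0.1025, 0)
  M3 = (-0.1025, -0.1025, 0)
Detected image corners:
  c0 = (117.811270, 382.622694) px
  c1 = (224.246138, 360.187142) px
  c2 = (212.560362, 240.784562) px
  c3 = (112.851166, 264.190977) px
Planar DLT: solve 8×8 A·h = b for H (H[2,2]=1):
  H  [+485.64426 -11.33977 +166.20862]
  H  [-142.96322 +483.27549 +310.17250]
  H  [-0.09963 -0.31026 +1.00000]
B = K⁻¹H; ‖b₁‖=0.987392, ‖b₂‖=0.987392; λ = 2/(‖b₁‖+‖b₂‖) = 1.012769, sign → tz>0 ⇒ λ=+1.012769
r₁ = λ·B[:,0] = (+0.97538,-0.19609,-0.10090); r₂ = λ·B[:,1] = (+0.15576,+0.93649,-0.31422)
r₃ = r₁×r₂ = (+0.15610,+0.29077,+0.94397); SVD([r₁ r₂ r₃]) → R = UVᵀ:
  R  [+0.97538 +0.15576 +0.15610]
  R  [-0.19609 +0.93649 +0.29077]
  R  [-0.10090 -0.31422 +0.94397]
t = (-0.25682, +0.09393, +1.01277) m
tr R = 2.855840; θ = arccos((tr R − 1)/2) = 0.382002 rad = 21.887°
axis k = ((R−Rᵀ)₃₂, (R−Rᵀ)₁₃, (R−Rᵀ)₂₁) / (2 sinθ) = (-0.811457, +0.344713, -0.471923)
rvec = θ·k = (-0.309979, +0.131681, -0.180276)

rvec=(-0.3100, 0.1317, -0.1803) tvec=(-0.2568, 0.0939, 1.0128)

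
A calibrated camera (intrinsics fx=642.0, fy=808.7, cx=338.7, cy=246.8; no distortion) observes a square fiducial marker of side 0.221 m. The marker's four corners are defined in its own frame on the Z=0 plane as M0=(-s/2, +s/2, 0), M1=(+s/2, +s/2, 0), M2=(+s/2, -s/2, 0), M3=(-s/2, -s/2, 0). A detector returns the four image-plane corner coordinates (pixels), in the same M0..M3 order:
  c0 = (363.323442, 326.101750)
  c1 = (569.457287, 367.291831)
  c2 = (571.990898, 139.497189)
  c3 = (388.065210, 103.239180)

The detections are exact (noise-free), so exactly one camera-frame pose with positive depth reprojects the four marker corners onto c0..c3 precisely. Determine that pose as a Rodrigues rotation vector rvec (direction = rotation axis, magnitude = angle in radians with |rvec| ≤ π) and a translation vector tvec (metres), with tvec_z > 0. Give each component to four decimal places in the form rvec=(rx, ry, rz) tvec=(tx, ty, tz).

rvec=(-0.3816, -0.0225, 0.1562) tvec=(0.1516, -0.0172, 0.7220)

Intrinsics K: fx=642.0, fy=808.7, cx=338.7, cy=246.8
Marker side s = 0.221 m; corners in marker frame (Z=0):
  M0 = (-0.1105, +0.1105, 0)
  M1 = (+0.1105, +0.1105, 0)
  M2 = (+0.1105, -0.1105, 0)
  M3 = (-0.1105, -0.1105, 0)
Detected image corners:
  c0 = (363.323442, 326.101750) px
  c1 = (569.457287, 367.291831) px
  c2 = (571.990898, 139.497189) px
  c3 = (388.065210, 103.239180) px
Planar DLT: solve 8×8 A·h = b for H (H[2,2]=1):
  H  [+874.71634 -305.93147 +473.48626]
  H  [+172.15910 +898.81837 +227.58670]
  H  [-0.01037 -0.51598 +1.00000]
B = K⁻¹H; ‖b₁‖=1.384951, ‖b₂‖=1.384951; λ = 2/(‖b₁‖+‖b₂‖) = 0.722047, sign → tz>0 ⇒ λ=+0.722047
r₁ = λ·B[:,0] = (+0.98773,+0.15600,-0.00749); r₂ = λ·B[:,1] = (-0.14752,+0.91621,-0.37256)
r₃ = r₁×r₂ = (-0.05126,+0.36909,+0.92798); SVD([r₁ r₂ r₃]) → R = UVᵀ:
  R  [+0.98773 -0.14752 -0.05126]
  R  [+0.15600 +0.91621 +0.36909]
  R  [-0.00749 -0.37256 +0.92798]
t = (+0.15159, -0.01715, +0.72205) m
tr R = 2.831915; θ = arccos((tr R − 1)/2) = 0.412909 rad = 23.658°
axis k = ((R−Rᵀ)₃₂, (R−Rᵀ)₁₃, (R−Rᵀ)₂₁) / (2 sinθ) = (-0.924117, -0.054541, +0.378196)
rvec = θ·k = (-0.381577, -0.022521, +0.156161)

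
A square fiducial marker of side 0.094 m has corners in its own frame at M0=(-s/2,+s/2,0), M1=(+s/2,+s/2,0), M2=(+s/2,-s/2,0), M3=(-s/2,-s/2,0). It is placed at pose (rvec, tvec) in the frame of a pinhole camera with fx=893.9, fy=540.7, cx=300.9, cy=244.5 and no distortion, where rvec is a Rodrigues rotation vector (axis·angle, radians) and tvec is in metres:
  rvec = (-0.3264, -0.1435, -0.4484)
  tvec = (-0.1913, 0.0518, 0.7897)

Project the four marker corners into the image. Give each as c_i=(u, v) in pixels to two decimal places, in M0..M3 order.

Intrinsics K: fx=893.9, fy=540.7, cx=300.9, cy=244.5
Marker side s = 0.094 m; corners in marker frame (Z=0):
  M0 = (-0.0470, +0.0470, 0)
  M1 = (+0.0470, +0.0470, 0)
  M2 = (+0.0470, -0.0470, 0)
  M3 = (-0.0470, -0.0470, 0)
rvec = (-0.3264, -0.1435, -0.4484), |rvec| = θ = 0.57288 rad = 32.824°
Rodrigues: sinθ=0.54205, 1−cosθ=0.15966; R = I + sinθ·[k]× + (1−cosθ)·[k]×²:
    [+0.89217 +0.44706 -0.06458]
    [-0.40149 +0.85036 +0.34014]
    [+0.20698 -0.27753 +0.93815]
t = (-0.1913, 0.0518, 0.7897) m
M0: Pc = R·M0+t = (-0.21222, +0.11064, +0.76693); u = 893.9·(-0.21222)/0.76693 + 300.9 = 53.5447, v = 540.7·(+0.11064)/0.76693 + 244.5 = 322.5013
M1: Pc = R·M1+t = (-0.12836, +0.07290, +0.78638); u = 893.9·(-0.12836)/0.78638 + 300.9 = 154.9946, v = 540.7·(+0.07290)/0.78638 + 244.5 = 294.6224
M2: Pc = R·M2+t = (-0.17038, -0.00704, +0.81247); u = 893.9·(-0.17038)/0.81247 + 300.9 = 113.4444, v = 540.7·(-0.00704)/0.81247 + 244.5 = 239.8170
M3: Pc = R·M3+t = (-0.25424, +0.03070, +0.79302); u = 893.9·(-0.25424)/0.79302 + 300.9 = 14.3125, v = 540.7·(+0.03070)/0.79302 + 244.5 = 265.4341

c0=(53.54, 322.50) c1=(154.99, 294.62) c2=(113.44, 239.82) c3=(14.31, 265.43)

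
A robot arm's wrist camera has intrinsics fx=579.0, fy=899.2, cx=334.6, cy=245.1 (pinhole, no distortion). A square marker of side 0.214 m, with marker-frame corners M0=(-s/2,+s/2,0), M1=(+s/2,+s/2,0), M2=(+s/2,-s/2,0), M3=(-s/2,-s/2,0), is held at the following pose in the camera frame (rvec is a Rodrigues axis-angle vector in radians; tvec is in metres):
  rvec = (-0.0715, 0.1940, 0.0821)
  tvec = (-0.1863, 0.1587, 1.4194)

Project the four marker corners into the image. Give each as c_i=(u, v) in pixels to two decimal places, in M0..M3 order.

Intrinsics K: fx=579.0, fy=899.2, cx=334.6, cy=245.1
Marker side s = 0.214 m; corners in marker frame (Z=0):
  M0 = (-0.1070, +0.1070, 0)
  M1 = (+0.1070, +0.1070, 0)
  M2 = (+0.1070, -0.1070, 0)
  M3 = (-0.1070, -0.1070, 0)
rvec = (-0.0715, 0.1940, 0.0821), |rvec| = θ = 0.22246 rad = 12.746°
Rodrigues: sinθ=0.22063, 1−cosθ=0.02464; R = I + sinθ·[k]× + (1−cosθ)·[k]×²:
    [+0.97790 -0.08833 +0.18948]
    [+0.07452 +0.99410 +0.07884]
    [-0.19533 -0.06298 +0.97871]
t = (-0.1863, 0.1587, 1.4194) m
M0: Pc = R·M0+t = (-0.30039, +0.25710, +1.43356); u = 579.0·(-0.30039)/1.43356 + 334.6 = 213.2769, v = 899.2·(+0.25710)/1.43356 + 245.1 = 406.3627
M1: Pc = R·M1+t = (-0.09112, +0.27304, +1.39176); u = 579.0·(-0.09112)/1.39176 + 334.6 = 296.6940, v = 899.2·(+0.27304)/1.39176 + 245.1 = 421.5091
M2: Pc = R·M2+t = (-0.07221, +0.06030, +1.40524); u = 579.0·(-0.07221)/1.40524 + 334.6 = 304.8462, v = 899.2·(+0.06030)/1.40524 + 245.1 = 283.6886
M3: Pc = R·M3+t = (-0.28148, +0.04436, +1.44704); u = 579.0·(-0.28148)/1.44704 + 334.6 = 221.9705, v = 899.2·(+0.04436)/1.44704 + 245.1 = 272.6644

c0=(213.28, 406.36) c1=(296.69, 421.51) c2=(304.85, 283.69) c3=(221.97, 272.66)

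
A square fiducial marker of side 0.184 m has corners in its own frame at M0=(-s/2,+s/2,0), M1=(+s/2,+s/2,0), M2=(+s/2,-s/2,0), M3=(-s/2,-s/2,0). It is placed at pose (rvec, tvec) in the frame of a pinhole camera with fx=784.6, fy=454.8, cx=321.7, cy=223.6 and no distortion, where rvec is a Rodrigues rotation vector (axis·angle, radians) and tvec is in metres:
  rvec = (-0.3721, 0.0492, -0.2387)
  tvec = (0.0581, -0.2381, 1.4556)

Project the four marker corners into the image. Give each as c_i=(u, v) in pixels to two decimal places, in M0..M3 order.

c0=(315.74, 181.11) c1=(414.33, 166.97) c2=(388.62, 118.73) c3=(294.51, 132.25)

Intrinsics K: fx=784.6, fy=454.8, cx=321.7, cy=223.6
Marker side s = 0.184 m; corners in marker frame (Z=0):
  M0 = (-0.0920, +0.0920, 0)
  M1 = (+0.0920, +0.0920, 0)
  M2 = (+0.0920, -0.0920, 0)
  M3 = (-0.0920, -0.0920, 0)
rvec = (-0.3721, 0.0492, -0.2387), |rvec| = θ = 0.44481 rad = 25.486°
Rodrigues: sinθ=0.43029, 1−cosθ=0.09731; R = I + sinθ·[k]× + (1−cosθ)·[k]×²:
    [+0.97079 +0.22190 +0.09128]
    [-0.23991 +0.90388 +0.35417]
    [-0.00391 -0.36573 +0.93071]
t = (0.0581, -0.2381, 1.4556) m
M0: Pc = R·M0+t = (-0.01080, -0.13287, +1.42231); u = 784.6·(-0.01080)/1.42231 + 321.7 = 315.7438, v = 454.8·(-0.13287)/1.42231 + 223.6 = 181.1130
M1: Pc = R·M1+t = (+0.16783, -0.17701, +1.42159); u = 784.6·(+0.16783)/1.42159 + 321.7 = 414.3266, v = 454.8·(-0.17701)/1.42159 + 223.6 = 166.9690
M2: Pc = R·M2+t = (+0.12700, -0.34333, +1.48889); u = 784.6·(+0.12700)/1.48889 + 321.7 = 388.6239, v = 454.8·(-0.34333)/1.48889 + 223.6 = 118.7257
M3: Pc = R·M3+t = (-0.05163, -0.29919, +1.48961); u = 784.6·(-0.05163)/1.48961 + 321.7 = 294.5070, v = 454.8·(-0.29919)/1.48961 + 223.6 = 132.2540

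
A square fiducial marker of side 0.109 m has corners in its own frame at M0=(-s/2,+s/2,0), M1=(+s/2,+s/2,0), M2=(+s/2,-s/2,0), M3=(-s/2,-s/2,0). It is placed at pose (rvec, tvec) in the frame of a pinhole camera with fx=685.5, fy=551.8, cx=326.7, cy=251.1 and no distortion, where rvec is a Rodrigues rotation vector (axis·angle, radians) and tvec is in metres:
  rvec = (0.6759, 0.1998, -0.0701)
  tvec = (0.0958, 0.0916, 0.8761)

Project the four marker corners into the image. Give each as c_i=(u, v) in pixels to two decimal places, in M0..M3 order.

c0=(363.56, 331.41) c1=(445.87, 333.44) c2=(443.86, 283.74) c3=(355.15, 282.86)

Intrinsics K: fx=685.5, fy=551.8, cx=326.7, cy=251.1
Marker side s = 0.109 m; corners in marker frame (Z=0):
  M0 = (-0.0545, +0.0545, 0)
  M1 = (+0.0545, +0.0545, 0)
  M2 = (+0.0545, -0.0545, 0)
  M3 = (-0.0545, -0.0545, 0)
rvec = (0.6759, 0.1998, -0.0701), |rvec| = θ = 0.70829 rad = 40.582°
Rodrigues: sinθ=0.65054, 1−cosθ=0.24052; R = I + sinθ·[k]× + (1−cosθ)·[k]×²:
    [+0.97850 +0.12913 +0.16079]
    [+0.00036 +0.77861 -0.62750]
    [-0.20622 +0.61407 +0.76183]
t = (0.0958, 0.0916, 0.8761) m
M0: Pc = R·M0+t = (+0.04951, +0.13401, +0.92081); u = 685.5·(+0.04951)/0.92081 + 326.7 = 363.5574, v = 551.8·(+0.13401)/0.92081 + 251.1 = 331.4093
M1: Pc = R·M1+t = (+0.15617, +0.13405, +0.89833); u = 685.5·(+0.15617)/0.89833 + 326.7 = 445.8679, v = 551.8·(+0.13405)/0.89833 + 251.1 = 333.4432
M2: Pc = R·M2+t = (+0.14209, +0.04919, +0.83139); u = 685.5·(+0.14209)/0.83139 + 326.7 = 443.8566, v = 551.8·(+0.04919)/0.83139 + 251.1 = 283.7445
M3: Pc = R·M3+t = (+0.03543, +0.04915, +0.85387); u = 685.5·(+0.03543)/0.85387 + 326.7 = 355.1468, v = 551.8·(+0.04915)/0.85387 + 251.1 = 282.8596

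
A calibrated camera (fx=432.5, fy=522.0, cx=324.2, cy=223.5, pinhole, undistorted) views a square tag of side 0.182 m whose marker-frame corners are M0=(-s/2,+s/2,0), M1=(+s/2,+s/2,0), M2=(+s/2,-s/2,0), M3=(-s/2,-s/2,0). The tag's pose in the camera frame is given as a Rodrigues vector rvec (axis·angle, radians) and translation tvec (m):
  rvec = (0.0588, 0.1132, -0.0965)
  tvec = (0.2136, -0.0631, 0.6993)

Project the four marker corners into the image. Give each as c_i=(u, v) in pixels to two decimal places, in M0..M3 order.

Intrinsics K: fx=432.5, fy=522.0, cx=324.2, cy=223.5
Marker side s = 0.182 m; corners in marker frame (Z=0):
  M0 = (-0.0910, +0.0910, 0)
  M1 = (+0.0910, +0.0910, 0)
  M2 = (+0.0910, -0.0910, 0)
  M3 = (-0.0910, -0.0910, 0)
rvec = (0.0588, 0.1132, -0.0965), |rvec| = θ = 0.15995 rad = 9.164°
Rodrigues: sinθ=0.15927, 1−cosθ=0.01276; R = I + sinθ·[k]× + (1−cosθ)·[k]×²:
    [+0.98896 +0.09941 +0.10989]
    [-0.09277 +0.99363 -0.06400]
    [-0.11555 +0.05310 +0.99188]
t = (0.2136, -0.0631, 0.6993) m
M0: Pc = R·M0+t = (+0.13265, +0.03576, +0.71465); u = 432.5·(+0.13265)/0.71465 + 324.2 = 404.4795, v = 522.0·(+0.03576)/0.71465 + 223.5 = 249.6217
M1: Pc = R·M1+t = (+0.31264, +0.01888, +0.69362); u = 432.5·(+0.31264)/0.69362 + 324.2 = 519.1455, v = 522.0·(+0.01888)/0.69362 + 223.5 = 237.7074
M2: Pc = R·M2+t = (+0.29455, -0.16196, +0.68395); u = 432.5·(+0.29455)/0.68395 + 324.2 = 510.4591, v = 522.0·(-0.16196)/0.68395 + 223.5 = 99.8888
M3: Pc = R·M3+t = (+0.11456, -0.14508, +0.70498); u = 432.5·(+0.11456)/0.70498 + 324.2 = 394.4804, v = 522.0·(-0.14508)/0.70498 + 223.5 = 116.0777

c0=(404.48, 249.62) c1=(519.15, 237.71) c2=(510.46, 99.89) c3=(394.48, 116.08)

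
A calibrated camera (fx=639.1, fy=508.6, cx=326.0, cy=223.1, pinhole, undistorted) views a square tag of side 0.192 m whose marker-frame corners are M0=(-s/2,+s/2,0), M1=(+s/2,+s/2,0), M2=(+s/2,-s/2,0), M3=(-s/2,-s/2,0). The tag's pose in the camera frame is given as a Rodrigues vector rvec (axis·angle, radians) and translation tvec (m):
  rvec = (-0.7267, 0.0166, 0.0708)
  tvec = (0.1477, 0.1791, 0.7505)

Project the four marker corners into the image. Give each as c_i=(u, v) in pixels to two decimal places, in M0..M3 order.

c0=(367.81, 403.50) c1=(547.48, 413.94) c2=(523.34, 294.16) c3=(371.87, 286.47)

Intrinsics K: fx=639.1, fy=508.6, cx=326.0, cy=223.1
Marker side s = 0.192 m; corners in marker frame (Z=0):
  M0 = (-0.0960, +0.0960, 0)
  M1 = (+0.0960, +0.0960, 0)
  M2 = (+0.0960, -0.0960, 0)
  M3 = (-0.0960, -0.0960, 0)
rvec = (-0.7267, 0.0166, 0.0708), |rvec| = θ = 0.73033 rad = 41.845°
Rodrigues: sinθ=0.66712, 1−cosθ=0.25505; R = I + sinθ·[k]× + (1−cosθ)·[k]×²:
    [+0.99747 -0.07044 -0.00944]
    [+0.05890 +0.74509 +0.66436]
    [-0.03977 -0.66324 +0.74735]
t = (0.1477, 0.1791, 0.7505) m
M0: Pc = R·M0+t = (+0.04518, +0.24497, +0.69065); u = 639.1·(+0.04518)/0.69065 + 326.0 = 367.8084, v = 508.6·(+0.24497)/0.69065 + 223.1 = 403.5013
M1: Pc = R·M1+t = (+0.23670, +0.25628, +0.68301); u = 639.1·(+0.23670)/0.68301 + 326.0 = 547.4776, v = 508.6·(+0.25628)/0.68301 + 223.1 = 413.9394
M2: Pc = R·M2+t = (+0.25022, +0.11323, +0.81035); u = 639.1·(+0.25022)/0.81035 + 326.0 = 523.3402, v = 508.6·(+0.11323)/0.81035 + 223.1 = 294.1640
M3: Pc = R·M3+t = (+0.05870, +0.10192, +0.81799); u = 639.1·(+0.05870)/0.81799 + 326.0 = 371.8666, v = 508.6·(+0.10192)/0.81799 + 223.1 = 286.4688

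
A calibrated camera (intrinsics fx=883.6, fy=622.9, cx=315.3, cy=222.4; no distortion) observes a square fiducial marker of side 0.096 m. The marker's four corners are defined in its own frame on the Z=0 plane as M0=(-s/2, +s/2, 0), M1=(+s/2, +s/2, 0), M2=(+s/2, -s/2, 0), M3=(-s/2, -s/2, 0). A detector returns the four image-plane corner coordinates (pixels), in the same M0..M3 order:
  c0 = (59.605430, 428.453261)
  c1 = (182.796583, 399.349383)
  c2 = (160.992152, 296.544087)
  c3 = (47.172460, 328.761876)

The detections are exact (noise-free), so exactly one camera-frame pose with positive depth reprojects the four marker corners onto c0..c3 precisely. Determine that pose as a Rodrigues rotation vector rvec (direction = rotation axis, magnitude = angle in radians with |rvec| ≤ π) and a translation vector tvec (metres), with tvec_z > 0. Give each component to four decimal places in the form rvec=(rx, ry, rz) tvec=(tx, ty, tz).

Intrinsics K: fx=883.6, fy=622.9, cx=315.3, cy=222.4
Marker side s = 0.096 m; corners in marker frame (Z=0):
  M0 = (-0.0480, +0.0480, 0)
  M1 = (+0.0480, +0.0480, 0)
  M2 = (+0.0480, -0.0480, 0)
  M3 = (-0.0480, -0.0480, 0)
Detected image corners:
  c0 = (59.605430, 428.453261) px
  c1 = (182.796583, 399.349383) px
  c2 = (160.992152, 296.544087) px
  c3 = (47.172460, 328.761876) px
Planar DLT: solve 8×8 A·h = b for H (H[2,2]=1):
  H  [+1171.19069 +93.13500 +110.78289]
  H  [-518.29119 +783.64341 +361.86883]
  H  [-0.54594 -0.74489 +1.00000]
B = K⁻¹H; ‖b₁‖=1.736453, ‖b₂‖=1.736453; λ = 2/(‖b₁‖+‖b₂‖) = 0.575886, sign → tz>0 ⇒ λ=+0.575886
r₁ = λ·B[:,0] = (+0.87551,-0.36692,-0.31440); r₂ = λ·B[:,1] = (+0.21377,+0.87766,-0.42897)
r₃ = r₁×r₂ = (+0.43333,+0.30836,+0.84684); SVD([r₁ r₂ r₃]) → R = UVᵀ:
  R  [+0.87551 +0.21377 +0.43333]
  R  [-0.36692 +0.87766 +0.30836]
  R  [-0.31440 -0.42897 +0.84684]
t = (-0.13329, +0.12894, +0.57589) m
tr R = 2.600009; θ = arccos((tr R − 1)/2) = 0.643493 rad = 36.869°
axis k = ((R−Rᵀ)₃₂, (R−Rᵀ)₁₃, (R−Rᵀ)₂₁) / (2 sinθ) = (-0.614451, +0.623118, -0.483916)
rvec = θ·k = (-0.395395, +0.400972, -0.311397)

rvec=(-0.3954, 0.4010, -0.3114) tvec=(-0.1333, 0.1289, 0.5759)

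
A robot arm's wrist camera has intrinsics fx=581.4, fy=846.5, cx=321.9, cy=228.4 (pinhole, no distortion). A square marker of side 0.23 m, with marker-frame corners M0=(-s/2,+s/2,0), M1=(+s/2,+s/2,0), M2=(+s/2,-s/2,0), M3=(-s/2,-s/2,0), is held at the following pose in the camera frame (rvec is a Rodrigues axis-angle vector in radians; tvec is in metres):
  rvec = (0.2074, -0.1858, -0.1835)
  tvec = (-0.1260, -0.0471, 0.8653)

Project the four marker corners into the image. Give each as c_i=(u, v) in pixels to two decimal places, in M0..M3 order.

Intrinsics K: fx=581.4, fy=846.5, cx=321.9, cy=228.4
Marker side s = 0.23 m; corners in marker frame (Z=0):
  M0 = (-0.1150, +0.1150, 0)
  M1 = (+0.1150, +0.1150, 0)
  M2 = (+0.1150, -0.1150, 0)
  M3 = (-0.1150, -0.1150, 0)
rvec = (0.2074, -0.1858, -0.1835), |rvec| = θ = 0.33348 rad = 19.107°
Rodrigues: sinθ=0.32733, 1−cosθ=0.05509; R = I + sinθ·[k]× + (1−cosθ)·[k]×²:
    [+0.96622 +0.16103 -0.20123]
    [-0.19921 +0.96201 -0.18669]
    [+0.16352 +0.22047 +0.96159]
t = (-0.1260, -0.0471, 0.8653) m
M0: Pc = R·M0+t = (-0.21860, +0.08644, +0.87185); u = 581.4·(-0.21860)/0.87185 + 321.9 = 176.1268, v = 846.5·(+0.08644)/0.87185 + 228.4 = 312.3268
M1: Pc = R·M1+t = (+0.00363, +0.04062, +0.90946); u = 581.4·(+0.00363)/0.90946 + 321.9 = 324.2227, v = 846.5·(+0.04062)/0.90946 + 228.4 = 266.2102
M2: Pc = R·M2+t = (-0.03340, -0.18064, +0.85875); u = 581.4·(-0.03340)/0.85875 + 321.9 = 299.2851, v = 846.5·(-0.18064)/0.85875 + 228.4 = 50.3370
M3: Pc = R·M3+t = (-0.25563, -0.13482, +0.82114); u = 581.4·(-0.25563)/0.82114 + 321.9 = 140.9017, v = 846.5·(-0.13482)/0.82114 + 228.4 = 89.4140

c0=(176.13, 312.33) c1=(324.22, 266.21) c2=(299.29, 50.34) c3=(140.90, 89.41)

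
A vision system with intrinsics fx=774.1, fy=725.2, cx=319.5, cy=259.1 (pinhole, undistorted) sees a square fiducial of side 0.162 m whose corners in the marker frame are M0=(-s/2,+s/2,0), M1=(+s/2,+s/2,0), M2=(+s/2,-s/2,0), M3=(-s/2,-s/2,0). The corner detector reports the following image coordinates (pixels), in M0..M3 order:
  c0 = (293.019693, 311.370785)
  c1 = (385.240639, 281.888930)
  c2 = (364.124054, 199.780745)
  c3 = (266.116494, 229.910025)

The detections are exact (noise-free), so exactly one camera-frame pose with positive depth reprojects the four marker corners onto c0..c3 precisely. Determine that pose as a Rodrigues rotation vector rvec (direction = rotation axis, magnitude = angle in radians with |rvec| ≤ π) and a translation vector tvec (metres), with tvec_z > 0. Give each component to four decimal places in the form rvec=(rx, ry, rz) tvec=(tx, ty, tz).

Intrinsics K: fx=774.1, fy=725.2, cx=319.5, cy=259.1
Marker side s = 0.162 m; corners in marker frame (Z=0):
  M0 = (-0.0810, +0.0810, 0)
  M1 = (+0.0810, +0.0810, 0)
  M2 = (+0.0810, -0.0810, 0)
  M3 = (-0.0810, -0.0810, 0)
Detected image corners:
  c0 = (293.019693, 311.370785) px
  c1 = (385.240639, 281.888930) px
  c2 = (364.124054, 199.780745) px
  c3 = (266.116494, 229.910025) px
Planar DLT: solve 8×8 A·h = b for H (H[2,2]=1):
  H  [+612.97261 +264.28894 +327.78105]
  H  [-163.31883 +595.69459 +256.81688]
  H  [+0.08059 +0.35520 +1.00000]
B = K⁻¹H; ‖b₁‖=0.804033, ‖b₂‖=0.804033; λ = 2/(‖b₁‖+‖b₂‖) = 1.243730, sign → tz>0 ⇒ λ=+1.243730
r₁ = λ·B[:,0] = (+0.94348,-0.31590,+0.10023); r₂ = λ·B[:,1] = (+0.24229,+0.86379,+0.44178)
r₃ = r₁×r₂ = (-0.22613,-0.39253,+0.89151); SVD([r₁ r₂ r₃]) → R = UVᵀ:
  R  [+0.94348 +0.24229 -0.22613]
  R  [-0.31590 +0.86379 -0.39253]
  R  [+0.10023 +0.44178 +0.89151]
t = (+0.01330, -0.00392, +1.24373) m
tr R = 2.698778; θ = arccos((tr R − 1)/2) = 0.555970 rad = 31.855°
axis k = ((R−Rᵀ)₃₂, (R−Rᵀ)₁₃, (R−Rᵀ)₂₁) / (2 sinθ) = (+0.790410, -0.309189, -0.528824)
rvec = θ·k = (+0.439444, -0.171900, -0.294010)

rvec=(0.4394, -0.1719, -0.2940) tvec=(0.0133, -0.0039, 1.2437)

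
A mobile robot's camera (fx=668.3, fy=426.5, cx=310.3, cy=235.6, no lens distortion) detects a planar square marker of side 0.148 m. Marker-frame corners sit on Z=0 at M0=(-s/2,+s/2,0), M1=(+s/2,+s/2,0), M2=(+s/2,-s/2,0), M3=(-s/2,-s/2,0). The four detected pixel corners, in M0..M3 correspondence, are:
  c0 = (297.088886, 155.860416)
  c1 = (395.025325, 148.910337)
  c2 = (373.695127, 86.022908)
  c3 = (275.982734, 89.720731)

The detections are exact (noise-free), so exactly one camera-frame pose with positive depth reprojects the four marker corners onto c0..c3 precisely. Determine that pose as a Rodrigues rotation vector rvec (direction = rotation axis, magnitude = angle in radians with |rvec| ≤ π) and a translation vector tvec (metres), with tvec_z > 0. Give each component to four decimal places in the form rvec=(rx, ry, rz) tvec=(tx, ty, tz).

rvec=(-0.1128, -0.3086, -0.1846) tvec=(0.0368, -0.2537, 0.9347)

Intrinsics K: fx=668.3, fy=426.5, cx=310.3, cy=235.6
Marker side s = 0.148 m; corners in marker frame (Z=0):
  M0 = (-0.0740, +0.0740, 0)
  M1 = (+0.0740, +0.0740, 0)
  M2 = (+0.0740, -0.0740, 0)
  M3 = (-0.0740, -0.0740, 0)
Detected image corners:
  c0 = (297.088886, 155.860416) px
  c1 = (395.025325, 148.910337) px
  c2 = (373.695127, 86.022908) px
  c3 = (275.982734, 89.720731) px
Planar DLT: solve 8×8 A·h = b for H (H[2,2]=1):
  H  [+772.80155 +113.93755 +336.58576]
  H  [+4.14685 +425.08591 +119.85339]
  H  [+0.33338 -0.08778 +1.00000]
B = K⁻¹H; ‖b₁‖=1.069919, ‖b₂‖=1.069919; λ = 2/(‖b₁‖+‖b₂‖) = 0.934650, sign → tz>0 ⇒ λ=+0.934650
r₁ = λ·B[:,0] = (+0.93613,-0.16304,+0.31159); r₂ = λ·B[:,1] = (+0.19744,+0.97687,-0.08205)
r₃ = r₁×r₂ = (-0.29101,+0.13833,+0.94667); SVD([r₁ r₂ r₃]) → R = UVᵀ:
  R  [+0.93613 +0.19744 -0.29101]
  R  [-0.16304 +0.97687 +0.13833]
  R  [+0.31159 -0.08205 +0.94667]
t = (+0.03676, -0.25365, +0.93465) m
tr R = 2.859667; θ = arccos((tr R − 1)/2) = 0.376836 rad = 21.591°
axis k = ((R−Rᵀ)₃₂, (R−Rᵀ)₁₃, (R−Rᵀ)₂₁) / (2 sinθ) = (-0.299441, -0.818794, -0.489808)
rvec = θ·k = (-0.112840, -0.308551, -0.184577)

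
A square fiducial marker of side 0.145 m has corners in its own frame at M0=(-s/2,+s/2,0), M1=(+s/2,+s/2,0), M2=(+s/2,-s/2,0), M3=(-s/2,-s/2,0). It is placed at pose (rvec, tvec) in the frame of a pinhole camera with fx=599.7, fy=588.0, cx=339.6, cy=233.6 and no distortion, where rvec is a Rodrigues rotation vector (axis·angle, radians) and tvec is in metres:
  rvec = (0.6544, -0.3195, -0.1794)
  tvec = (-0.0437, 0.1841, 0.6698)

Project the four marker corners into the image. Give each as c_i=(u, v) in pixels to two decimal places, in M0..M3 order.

Intrinsics K: fx=599.7, fy=588.0, cx=339.6, cy=233.6
Marker side s = 0.145 m; corners in marker frame (Z=0):
  M0 = (-0.0725, +0.0725, 0)
  M1 = (+0.0725, +0.0725, 0)
  M2 = (+0.0725, -0.0725, 0)
  M3 = (-0.0725, -0.0725, 0)
rvec = (0.6544, -0.3195, -0.1794), |rvec| = θ = 0.75000 rad = 42.972°
Rodrigues: sinθ=0.68164, 1−cosθ=0.26831; R = I + sinθ·[k]× + (1−cosθ)·[k]×²:
    [+0.93596 +0.06332 -0.34638]
    [-0.26278 +0.78038 -0.56741]
    [+0.23438 +0.62209 +0.74704]
t = (-0.0437, 0.1841, 0.6698) m
M0: Pc = R·M0+t = (-0.10697, +0.25973, +0.69791); u = 599.7·(-0.10697)/0.69791 + 339.6 = 247.6859, v = 588.0·(+0.25973)/0.69791 + 233.6 = 452.4259
M1: Pc = R·M1+t = (+0.02875, +0.22163, +0.73189); u = 599.7·(+0.02875)/0.73189 + 339.6 = 363.1550, v = 588.0·(+0.22163)/0.73189 + 233.6 = 411.6532
M2: Pc = R·M2+t = (+0.01957, +0.10847, +0.64169); u = 599.7·(+0.01957)/0.64169 + 339.6 = 357.8860, v = 588.0·(+0.10847)/0.64169 + 233.6 = 332.9952
M3: Pc = R·M3+t = (-0.11615, +0.14657, +0.60771); u = 599.7·(-0.11615)/0.60771 + 339.6 = 224.9828, v = 588.0·(+0.14657)/0.60771 + 233.6 = 375.4211

c0=(247.69, 452.43) c1=(363.15, 411.65) c2=(357.89, 333.00) c3=(224.98, 375.42)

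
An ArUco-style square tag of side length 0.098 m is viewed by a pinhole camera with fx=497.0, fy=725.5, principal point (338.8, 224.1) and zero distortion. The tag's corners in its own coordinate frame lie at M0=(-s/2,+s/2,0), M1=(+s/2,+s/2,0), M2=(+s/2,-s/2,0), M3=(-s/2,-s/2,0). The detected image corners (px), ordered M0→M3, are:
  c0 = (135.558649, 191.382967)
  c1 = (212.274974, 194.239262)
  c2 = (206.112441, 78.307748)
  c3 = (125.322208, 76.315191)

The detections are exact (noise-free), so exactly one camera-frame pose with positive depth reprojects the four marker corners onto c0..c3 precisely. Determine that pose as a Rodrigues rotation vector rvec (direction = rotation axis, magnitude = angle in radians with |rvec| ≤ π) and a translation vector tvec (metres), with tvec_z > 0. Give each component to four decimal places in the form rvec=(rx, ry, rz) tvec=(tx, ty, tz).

rvec=(0.3314, 0.0572, 0.0183) tvec=(-0.2063, -0.0732, 0.6066)

Intrinsics K: fx=497.0, fy=725.5, cx=338.8, cy=224.1
Marker side s = 0.098 m; corners in marker frame (Z=0):
  M0 = (-0.0490, +0.0490, 0)
  M1 = (+0.0490, +0.0490, 0)
  M2 = (+0.0490, -0.0490, 0)
  M3 = (-0.0490, -0.0490, 0)
Detected image corners:
  c0 = (135.558649, 191.382967) px
  c1 = (212.274974, 194.239262) px
  c2 = (206.112441, 78.307748) px
  c3 = (125.322208, 76.315191) px
Planar DLT: solve 8×8 A·h = b for H (H[2,2]=1):
  H  [+788.18533 +174.94509 +169.75596]
  H  [+13.02626 +1251.07354 +136.57559]
  H  [-0.08758 +0.53698 +1.00000]
B = K⁻¹H; ‖b₁‖=1.648532, ‖b₂‖=1.648532; λ = 2/(‖b₁‖+‖b₂‖) = 0.606600, sign → tz>0 ⇒ λ=+0.606600
r₁ = λ·B[:,0] = (+0.99821,+0.02730,-0.05313); r₂ = λ·B[:,1] = (-0.00852,+0.94542,+0.32573)
r₃ = r₁×r₂ = (+0.05912,-0.32470,+0.94397); SVD([r₁ r₂ r₃]) → R = UVᵀ:
  R  [+0.99821 -0.00852 +0.05912]
  R  [+0.02730 +0.94542 -0.32470]
  R  [-0.05313 +0.32573 +0.94397]
t = (-0.20632, -0.07318, +0.60660) m
tr R = 2.887608; θ = arccos((tr R − 1)/2) = 0.336839 rad = 19.299°
axis k = ((R−Rᵀ)₃₂, (R−Rᵀ)₁₃, (R−Rᵀ)₂₁) / (2 sinθ) = (+0.983985, +0.169810, +0.054195)
rvec = θ·k = (+0.331445, +0.057199, +0.018255)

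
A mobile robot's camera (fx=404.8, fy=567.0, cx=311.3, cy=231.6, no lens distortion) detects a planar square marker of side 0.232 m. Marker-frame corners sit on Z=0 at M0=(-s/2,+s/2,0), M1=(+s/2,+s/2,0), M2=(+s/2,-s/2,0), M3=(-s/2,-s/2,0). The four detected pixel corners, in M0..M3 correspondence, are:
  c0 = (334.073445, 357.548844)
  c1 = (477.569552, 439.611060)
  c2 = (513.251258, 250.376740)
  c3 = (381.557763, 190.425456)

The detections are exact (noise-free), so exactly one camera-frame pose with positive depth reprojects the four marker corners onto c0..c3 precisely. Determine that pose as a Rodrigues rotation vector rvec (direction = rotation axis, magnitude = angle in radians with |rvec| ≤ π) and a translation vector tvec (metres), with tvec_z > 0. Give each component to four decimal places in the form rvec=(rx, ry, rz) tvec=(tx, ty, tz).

Intrinsics K: fx=404.8, fy=567.0, cx=311.3, cy=231.6
Marker side s = 0.232 m; corners in marker frame (Z=0):
  M0 = (-0.1160, +0.1160, 0)
  M1 = (+0.1160, +0.1160, 0)
  M2 = (+0.1160, -0.1160, 0)
  M3 = (-0.1160, -0.1160, 0)
Detected image corners:
  c0 = (334.073445, 357.548844) px
  c1 = (477.569552, 439.611060) px
  c2 = (513.251258, 250.376740) px
  c3 = (381.557763, 190.425456) px
Planar DLT: solve 8×8 A·h = b for H (H[2,2]=1):
  H  [+444.12176 -382.58518 +424.99649]
  H  [+196.39322 +619.31991 +303.16480]
  H  [-0.34589 -0.47426 +1.00000]
B = K⁻¹H; ‖b₁‖=1.488482, ‖b₂‖=1.488482; λ = 2/(‖b₁‖+‖b₂‖) = 0.671825, sign → tz>0 ⇒ λ=+0.671825
r₁ = λ·B[:,0] = (+0.91579,+0.32762,-0.23238); r₂ = λ·B[:,1] = (-0.38993,+0.86396,-0.31862)
r₃ = r₁×r₂ = (+0.09638,+0.38240,+0.91896); SVD([r₁ r₂ r₃]) → R = UVᵀ:
  R  [+0.91579 -0.38993 +0.09638]
  R  [+0.32762 +0.86396 +0.38240]
  R  [-0.23238 -0.31862 +0.91896]
t = (+0.18870, +0.08480, +0.67183) m
tr R = 2.698709; θ = arccos((tr R − 1)/2) = 0.556035 rad = 31.858°
axis k = ((R−Rᵀ)₃₂, (R−Rᵀ)₁₃, (R−Rᵀ)₂₁) / (2 sinθ) = (-0.664071, +0.311424, +0.679724)
rvec = θ·k = (-0.369247, +0.173163, +0.377951)

rvec=(-0.3692, 0.1732, 0.3780) tvec=(0.1887, 0.0848, 0.6718)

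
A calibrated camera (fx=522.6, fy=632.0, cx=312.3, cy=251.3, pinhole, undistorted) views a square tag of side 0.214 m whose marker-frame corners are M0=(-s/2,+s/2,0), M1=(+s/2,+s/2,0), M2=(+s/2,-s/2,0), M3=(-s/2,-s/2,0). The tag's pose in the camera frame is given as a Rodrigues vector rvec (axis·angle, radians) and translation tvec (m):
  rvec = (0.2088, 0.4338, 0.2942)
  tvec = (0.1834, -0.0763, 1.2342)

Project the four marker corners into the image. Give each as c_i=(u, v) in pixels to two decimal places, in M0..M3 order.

Intrinsics K: fx=522.6, fy=632.0, cx=312.3, cy=251.3
Marker side s = 0.214 m; corners in marker frame (Z=0):
  M0 = (-0.1070, +0.1070, 0)
  M1 = (+0.1070, +0.1070, 0)
  M2 = (+0.1070, -0.1070, 0)
  M3 = (-0.1070, -0.1070, 0)
rvec = (0.2088, 0.4338, 0.2942), |rvec| = θ = 0.56421 rad = 32.327°
Rodrigues: sinθ=0.53475, 1−cosθ=0.15499; R = I + sinθ·[k]× + (1−cosθ)·[k]×²:
    [+0.86624 -0.23474 +0.44106]
    [+0.32294 +0.93663 -0.13576]
    [-0.38124 +0.26003 +0.88715]
t = (0.1834, -0.0763, 1.2342) m
M0: Pc = R·M0+t = (+0.06560, -0.01063, +1.30282); u = 522.6·(+0.06560)/1.30282 + 312.3 = 338.6124, v = 632.0·(-0.01063)/1.30282 + 251.3 = 246.1411
M1: Pc = R·M1+t = (+0.25097, +0.05847, +1.22123); u = 522.6·(+0.25097)/1.22123 + 312.3 = 419.6975, v = 632.0·(+0.05847)/1.22123 + 251.3 = 281.5609
M2: Pc = R·M2+t = (+0.30120, -0.14197, +1.16558); u = 522.6·(+0.30120)/1.16558 + 312.3 = 447.3477, v = 632.0·(-0.14197)/1.16558 + 251.3 = 174.3239
M3: Pc = R·M3+t = (+0.11583, -0.21107, +1.24717); u = 522.6·(+0.11583)/1.24717 + 312.3 = 360.8359, v = 632.0·(-0.21107)/1.24717 + 251.3 = 144.3387

c0=(338.61, 246.14) c1=(419.70, 281.56) c2=(447.35, 174.32) c3=(360.84, 144.34)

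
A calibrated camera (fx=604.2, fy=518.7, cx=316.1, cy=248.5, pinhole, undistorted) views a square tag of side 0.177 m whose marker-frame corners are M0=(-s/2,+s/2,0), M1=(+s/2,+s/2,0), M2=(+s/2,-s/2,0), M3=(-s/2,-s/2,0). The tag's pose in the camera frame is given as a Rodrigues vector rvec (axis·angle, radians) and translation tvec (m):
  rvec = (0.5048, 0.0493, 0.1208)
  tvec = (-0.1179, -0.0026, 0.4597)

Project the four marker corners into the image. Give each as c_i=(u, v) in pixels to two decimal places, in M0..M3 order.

c0=(58.68, 313.27) c1=(268.75, 337.04) c2=(285.54, 163.36) c3=(32.23, 135.98)

Intrinsics K: fx=604.2, fy=518.7, cx=316.1, cy=248.5
Marker side s = 0.177 m; corners in marker frame (Z=0):
  M0 = (-0.0885, +0.0885, 0)
  M1 = (+0.0885, +0.0885, 0)
  M2 = (+0.0885, -0.0885, 0)
  M3 = (-0.0885, -0.0885, 0)
rvec = (0.5048, 0.0493, 0.1208), |rvec| = θ = 0.52139 rad = 29.873°
Rodrigues: sinθ=0.49808, 1−cosθ=0.13287; R = I + sinθ·[k]× + (1−cosθ)·[k]×²:
    [+0.99168 -0.10324 +0.07690]
    [+0.12756 +0.86832 -0.47933]
    [-0.01729 +0.48515 +0.87426]
t = (-0.1179, -0.0026, 0.4597) m
M0: Pc = R·M0+t = (-0.21480, +0.06296, +0.50417); u = 604.2·(-0.21480)/0.50417 + 316.1 = 58.6803, v = 518.7·(+0.06296)/0.50417 + 248.5 = 313.2714
M1: Pc = R·M1+t = (-0.03927, +0.08554, +0.50111); u = 604.2·(-0.03927)/0.50111 + 316.1 = 268.7474, v = 518.7·(+0.08554)/0.50111 + 248.5 = 337.0388
M2: Pc = R·M2+t = (-0.02100, -0.06816, +0.41523); u = 604.2·(-0.02100)/0.41523 + 316.1 = 285.5434, v = 518.7·(-0.06816)/0.41523 + 248.5 = 163.3606
M3: Pc = R·M3+t = (-0.19653, -0.09074, +0.41829); u = 604.2·(-0.19653)/0.41829 + 316.1 = 32.2290, v = 518.7·(-0.09074)/0.41829 + 248.5 = 135.9848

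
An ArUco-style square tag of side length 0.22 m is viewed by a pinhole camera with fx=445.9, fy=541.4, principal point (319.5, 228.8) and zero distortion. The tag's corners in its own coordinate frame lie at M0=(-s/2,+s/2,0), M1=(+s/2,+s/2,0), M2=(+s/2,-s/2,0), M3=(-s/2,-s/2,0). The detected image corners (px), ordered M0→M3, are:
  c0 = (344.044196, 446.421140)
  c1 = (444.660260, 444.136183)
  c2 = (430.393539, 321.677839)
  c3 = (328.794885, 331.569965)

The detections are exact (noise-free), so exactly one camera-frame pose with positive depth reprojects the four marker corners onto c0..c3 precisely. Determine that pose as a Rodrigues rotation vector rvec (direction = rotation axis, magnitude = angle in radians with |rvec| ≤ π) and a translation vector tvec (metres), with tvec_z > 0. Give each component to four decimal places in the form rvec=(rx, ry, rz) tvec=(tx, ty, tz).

Intrinsics K: fx=445.9, fy=541.4, cx=319.5, cy=228.8
Marker side s = 0.22 m; corners in marker frame (Z=0):
  M0 = (-0.1100, +0.1100, 0)
  M1 = (+0.1100, +0.1100, 0)
  M2 = (+0.1100, -0.1100, 0)
  M3 = (-0.1100, -0.1100, 0)
Detected image corners:
  c0 = (344.044196, 446.421140) px
  c1 = (444.660260, 444.136183) px
  c2 = (430.393539, 321.677839) px
  c3 = (328.794885, 331.569965) px
Planar DLT: solve 8×8 A·h = b for H (H[2,2]=1):
  H  [+348.49609 +100.45754 +385.44709]
  H  [-138.27988 +572.01119 +386.60906]
  H  [-0.28700 +0.08607 +1.00000]
B = K⁻¹H; ‖b₁‖=1.036785, ‖b₂‖=1.036785; λ = 2/(‖b₁‖+‖b₂‖) = 0.964520, sign → tz>0 ⇒ λ=+0.964520
r₁ = λ·B[:,0] = (+0.95217,-0.12936,-0.27682); r₂ = λ·B[:,1] = (+0.15782,+0.98397,+0.08301)
r₃ = r₁×r₂ = (+0.26164,-0.12273,+0.95733); SVD([r₁ r₂ r₃]) → R = UVᵀ:
  R  [+0.95217 +0.15782 +0.26164]
  R  [-0.12936 +0.98397 -0.12273]
  R  [-0.27682 +0.08301 +0.95733]
t = (+0.14265, +0.28114, +0.96452) m
tr R = 2.893478; θ = arccos((tr R − 1)/2) = 0.327844 rad = 18.784°
axis k = ((R−Rᵀ)₃₂, (R−Rᵀ)₁₃, (R−Rᵀ)₂₁) / (2 sinθ) = (+0.319471, +0.836112, -0.445931)
rvec = θ·k = (+0.104737, +0.274114, -0.146196)

rvec=(0.1047, 0.2741, -0.1462) tvec=(0.1426, 0.2811, 0.9645)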